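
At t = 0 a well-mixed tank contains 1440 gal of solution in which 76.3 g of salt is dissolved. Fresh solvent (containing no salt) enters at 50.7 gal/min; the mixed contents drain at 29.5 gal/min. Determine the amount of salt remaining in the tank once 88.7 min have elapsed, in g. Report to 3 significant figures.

Let m(t) be the amount of salt. Volume: V(t) = V₀ + (Q_in − Q_out) t = 1440 + 21.200 t; V(88.7) = 3320.4 gal.
No salt enters, so dm/dt = −Q_out · (m/V).
Separate: dm/m = −Q_out dt/V(t) ⇒ ln(m/m₀) = −(Q_out/(Q_in−Q_out)) ln(V/V₀).
m = m₀ (V₀/V)^(Q_out/(Q_in−Q_out)) = 76.3 × (1440/3320.4)^(1.3915) = 23.858 g.

23.9 g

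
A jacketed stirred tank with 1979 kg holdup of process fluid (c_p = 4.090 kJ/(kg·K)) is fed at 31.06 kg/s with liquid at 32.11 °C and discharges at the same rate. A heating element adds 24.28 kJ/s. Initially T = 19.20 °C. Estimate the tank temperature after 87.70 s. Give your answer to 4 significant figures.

First-law balance (no shaft work): M c_p dT/dt = ṁ c_p (T_in − T) + 24.28.
τ = M/ṁ = 63.7154 s; T_ss = T_in + Q̇/(ṁ c_p) = 32.11 + 24.28/(31.06·4.090) = 32.3011 °C.
T approaches T_ss exponentially: T(t) = T_ss + (T₀ − T_ss) e^(−t/τ).
T(87.70) = 32.3011 + (-13.1011)·e^(−87.70/63.7154) = 32.3011 + (-13.1011)·0.252477 = 28.9934 °C.

28.99 °C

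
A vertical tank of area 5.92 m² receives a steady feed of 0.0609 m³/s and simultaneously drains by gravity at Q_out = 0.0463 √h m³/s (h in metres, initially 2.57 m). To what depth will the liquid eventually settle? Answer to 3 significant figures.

Accumulation of liquid (constant cross-section A): A dh/dt = Q_in − 0.0463 √h. At steady state dh/dt = 0:
Q_in = 0.0463 √h_ss ⇒ √h_ss = 0.0609/0.0463 = 1.3153.
h_ss = 1.3153² = 1.7301 m. (Since h₀ = 2.57 m > h_ss, the level will fall toward this value.)

1.73 m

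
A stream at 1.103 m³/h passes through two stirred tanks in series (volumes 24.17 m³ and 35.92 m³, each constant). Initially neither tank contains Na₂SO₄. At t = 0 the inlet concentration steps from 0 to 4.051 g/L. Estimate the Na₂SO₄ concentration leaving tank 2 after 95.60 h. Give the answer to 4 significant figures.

Species balance on tank i: dCᵢ/dt = (Cᵢ₋₁ − Cᵢ)/τᵢ with τᵢ = Vᵢ/Q.
τ₁ = 24.17/1.103 = 21.9130 h; τ₂ = 35.92/1.103 = 32.5657 h.
Solving the cascade with C₁(0)=C₂(0)=0 gives C₂(t) = C_in[1 − (τ₁ e^(−t/τ₁) − τ₂ e^(−t/τ₂))/(τ₁ − τ₂)].
At t = 95.60: e^(−t/τ₁) = 0.0127438, e^(−t/τ₂) = 0.0530988.
C₂ = 4.051·[1 − (21.9130·0.0127438 − 32.5657·0.0530988)/(-10.6528)] = 4.051·0.863890 = 3.49962 g/L.

3.500 g/L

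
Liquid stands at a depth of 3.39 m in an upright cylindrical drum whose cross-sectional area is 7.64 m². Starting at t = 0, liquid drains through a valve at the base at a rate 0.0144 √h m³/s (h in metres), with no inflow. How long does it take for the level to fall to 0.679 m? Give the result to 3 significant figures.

1080 s

Accumulation of liquid (constant cross-section A): A dh/dt = −0.0144 √h.
∫ h^(−1/2) dh = −(0.0144/A) ∫ dt, giving 2√h = 2√h₀ − (0.0144/A) t.
t = 2A(√h₀ − √h)/0.0144 = 2·7.64·(√3.39 − √0.679)/0.0144
  = 15.280 × (1.8412 − 0.82401) / 0.0144 = 1079.3 s.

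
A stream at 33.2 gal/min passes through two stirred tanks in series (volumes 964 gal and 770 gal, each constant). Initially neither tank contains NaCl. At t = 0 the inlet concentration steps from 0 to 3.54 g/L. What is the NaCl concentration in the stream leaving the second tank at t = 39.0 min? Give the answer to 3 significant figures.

1.56 g/L

Each tank obeys Vᵢ dCᵢ/dt = Q(Cᵢ₋₁ − Cᵢ), so τᵢ = Vᵢ/Q.
τ₁ = 964/33.2 = 29.036 min; τ₂ = 770/33.2 = 23.193 min.
Tank 1: C₁ = C_in(1 − e^(−t/τ₁)). Tank 2 (τ₁ ≠ τ₂): C₂ = C_in[1 − (τ₁ e^(−t/τ₁) − τ₂ e^(−t/τ₂))/(τ₁ − τ₂)].
At t = 39.0: e^(−t/τ₁) = 0.26102, e^(−t/τ₂) = 0.18608.
C₂ = 3.54·[1 − (29.036·0.26102 − 23.193·0.18608)/(5.8434)] = 3.54·0.44155 = 1.5631 g/L.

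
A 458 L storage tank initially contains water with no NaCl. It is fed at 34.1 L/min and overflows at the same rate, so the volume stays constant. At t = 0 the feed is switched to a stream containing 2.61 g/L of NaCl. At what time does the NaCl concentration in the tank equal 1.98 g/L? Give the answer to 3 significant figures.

19.1 min

Species balance: V dC/dt = Q(C_in − C) ⇒ τ = V/Q = 13.431 min.
C(t) = C_in + (C₀ − C_in) e^(−t/τ). Set C = 1.98 and solve for t:
e^(−t/τ) = (C − C_in)/(C₀ − C_in) = (1.98 − 2.61)/(0 − 2.61) = 0.24138
t = −τ ln(…) = 13.431 × 1.4214 = 19.091 min.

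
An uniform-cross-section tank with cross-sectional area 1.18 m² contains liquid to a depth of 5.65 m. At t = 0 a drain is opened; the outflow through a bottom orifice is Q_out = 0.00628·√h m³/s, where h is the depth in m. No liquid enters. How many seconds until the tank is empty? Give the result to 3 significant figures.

Mass balance (ρ constant): A dh/dt = −0.00628 √h.
∫ h^(−1/2) dh = −(0.00628/A) ∫ dt, giving 2√h = 2√h₀ − (0.00628/A) t.
Set h = 0: 2√h₀ = (0.00628/A) t_empty ⇒ t_empty = 2A√h₀/0.00628.
t_empty = 2·1.18·√5.65/0.00628 = 2.3600·2.3770/0.00628 = 893.26 s.

893 s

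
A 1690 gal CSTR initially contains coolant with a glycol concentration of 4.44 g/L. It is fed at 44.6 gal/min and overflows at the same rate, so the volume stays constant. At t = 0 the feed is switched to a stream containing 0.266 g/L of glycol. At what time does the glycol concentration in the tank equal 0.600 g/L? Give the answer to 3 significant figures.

Species balance: V dC/dt = Q(C_in − C) ⇒ τ = V/Q = 37.892 min.
C(t) = C_in + (C₀ − C_in) e^(−t/τ). Set C = 0.600 and solve for t:
e^(−t/τ) = (C − C_in)/(C₀ − C_in) = (0.600 − 0.266)/(4.44 − 0.266) = 0.080019
t = −τ ln(…) = 37.892 × 2.5255 = 95.697 min.

95.7 min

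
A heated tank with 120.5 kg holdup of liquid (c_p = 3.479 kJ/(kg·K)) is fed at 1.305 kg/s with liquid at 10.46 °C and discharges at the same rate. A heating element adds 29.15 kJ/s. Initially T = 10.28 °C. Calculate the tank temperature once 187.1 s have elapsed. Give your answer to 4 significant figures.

16.01 °C

Unsteady energy balance on the tank contents: M c_p dT/dt = ṁ c_p (T_in − T) + 29.15.
Rearrange: dT/dt = (T_ss − T)/τ with τ = M/ṁ = 92.3372 s and T_ss = T_in + Q̇/(ṁ c_p) = 16.8806 °C.
T approaches T_ss exponentially: T(t) = T_ss + (T₀ − T_ss) e^(−t/τ).
T(187.1) = 16.8806 + (-6.60057)·e^(−187.1/92.3372) = 16.8806 + (-6.60057)·0.131826 = 16.0104 °C.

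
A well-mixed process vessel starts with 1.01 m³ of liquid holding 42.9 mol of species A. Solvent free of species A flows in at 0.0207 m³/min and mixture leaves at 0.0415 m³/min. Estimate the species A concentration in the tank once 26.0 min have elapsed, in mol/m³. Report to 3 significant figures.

19.8 mol/m³

Total volume: dV/dt = Q_in − Q_out = -0.020800 m³/min, so V(t) = 1.01 − 0.020800 t and V(26.0) = 0.46920 m³.
Solute balance: dm/dt = 0 − Q_out C = −Q_out m/V(t).
dm/m = −Q_out dt/(V₀ − 0.020800 t); integrating gives ln(m/m₀) = −(Q_out/(Q_in−Q_out)) ln(V/V₀).
m = m₀ (V₀/V)^(Q_out/(Q_in−Q_out)) = 42.9 × (1.01/0.46920)^(-1.9952) = 9.2925 mol.
C = m/V = 9.2925/0.46920 = 19.805 mol/m³.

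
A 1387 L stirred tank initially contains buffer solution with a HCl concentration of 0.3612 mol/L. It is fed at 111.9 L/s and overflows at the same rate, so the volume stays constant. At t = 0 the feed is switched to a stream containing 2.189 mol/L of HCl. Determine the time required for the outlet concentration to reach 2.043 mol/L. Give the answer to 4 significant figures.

31.33 s

Species balance on the tank: V dC/dt = Q(C_in − C), so τ = V/Q = 12.3950 s.
C(t) = C_in + (C₀ − C_in) e^(−t/τ). Set C = 2.043 and solve for t:
e^(−t/τ) = (C − C_in)/(C₀ − C_in) = (2.043 − 2.189)/(0.3612 − 2.189) = 0.0798774
t = −τ ln(…) = 12.3950 × 2.52726 = 31.3254 s.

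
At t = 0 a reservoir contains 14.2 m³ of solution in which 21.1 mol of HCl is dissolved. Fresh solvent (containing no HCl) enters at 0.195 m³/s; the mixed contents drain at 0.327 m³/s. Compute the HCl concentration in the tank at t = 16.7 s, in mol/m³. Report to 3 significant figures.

1.16 mol/m³

Let m(t) be the amount of HCl. Volume: V(t) = V₀ + (Q_in − Q_out) t = 14.2 − 0.13200 t; V(16.7) = 11.996 m³.
No HCl enters, so dm/dt = −Q_out · (m/V).
dm/m = −Q_out dt/(V₀ − 0.13200 t); integrating gives ln(m/m₀) = −(Q_out/(Q_in−Q_out)) ln(V/V₀).
m = m₀ (V₀/V)^(Q_out/(Q_in−Q_out)) = 21.1 × (14.2/11.996)^(-2.4773) = 13.893 mol.
C = m/V = 13.893/11.996 = 1.1581 mol/m³.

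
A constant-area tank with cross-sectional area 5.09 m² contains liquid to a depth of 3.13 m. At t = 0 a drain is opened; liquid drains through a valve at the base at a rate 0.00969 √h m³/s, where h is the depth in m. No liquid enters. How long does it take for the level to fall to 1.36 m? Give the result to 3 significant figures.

633 s

With no inflow, A dh/dt = −0.00969 √h.
This is separable: 2 d(√h)/dt = −0.00969/A, so √h = √h₀ − (0.00969/(2A)) t.
t = 2A(√h₀ − √h)/0.00969 = 2·5.09·(√3.13 − √1.36)/0.00969
  = 10.180 × (1.7692 − 1.1662) / 0.00969 = 633.48 s.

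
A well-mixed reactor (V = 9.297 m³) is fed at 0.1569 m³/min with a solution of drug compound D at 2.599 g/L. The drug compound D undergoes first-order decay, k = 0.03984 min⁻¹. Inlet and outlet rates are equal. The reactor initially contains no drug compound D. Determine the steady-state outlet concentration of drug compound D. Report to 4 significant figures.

0.7734 g/L

Species balance: V dC/dt = Q C_in − Q C − k V C.
At steady state: 0 = Q C_in − (Q + kV) C_ss, so C_ss = Q C_in/(Q + kV).
C_ss = 0.1569·2.599/(0.1569 + 0.03984·9.297) = 0.407783/0.527292 = 0.773353 g/L.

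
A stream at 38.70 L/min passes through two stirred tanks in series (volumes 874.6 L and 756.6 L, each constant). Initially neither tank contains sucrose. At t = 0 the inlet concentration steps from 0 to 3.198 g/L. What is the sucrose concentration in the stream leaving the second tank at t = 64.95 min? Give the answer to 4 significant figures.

Each tank obeys Vᵢ dCᵢ/dt = Q(Cᵢ₋₁ − Cᵢ), so τᵢ = Vᵢ/Q.
τ₁ = 874.6/38.70 = 22.5995 min; τ₂ = 756.6/38.70 = 19.5504 min.
Tank 1: C₁ = C_in(1 − e^(−t/τ₁)). Tank 2 (τ₁ ≠ τ₂): C₂ = C_in[1 − (τ₁ e^(−t/τ₁) − τ₂ e^(−t/τ₂))/(τ₁ − τ₂)].
At t = 64.95: e^(−t/τ₁) = 0.0564749, e^(−t/τ₂) = 0.0360739.
C₂ = 3.198·[1 − (22.5995·0.0564749 − 19.5504·0.0360739)/(3.04910)] = 3.198·0.812717 = 2.59907 g/L.

2.599 g/L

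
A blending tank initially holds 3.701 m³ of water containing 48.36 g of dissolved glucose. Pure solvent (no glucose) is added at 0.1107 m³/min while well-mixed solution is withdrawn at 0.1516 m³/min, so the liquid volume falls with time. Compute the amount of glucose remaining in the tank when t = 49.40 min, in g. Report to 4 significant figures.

2.592 g

Total volume: dV/dt = Q_in − Q_out = -0.0409000 m³/min, so V(t) = 3.701 − 0.0409000 t and V(49.40) = 1.68054 m³.
Species balance (pure solvent in): dm/dt = −Q_out · m/V(t).
Separate: dm/m = −Q_out dt/V(t) ⇒ ln(m/m₀) = −(Q_out/(Q_in−Q_out)) ln(V/V₀).
m = m₀ (V₀/V)^(Q_out/(Q_in−Q_out)) = 48.36 × (3.701/1.68054)^(-3.70660) = 2.59181 g.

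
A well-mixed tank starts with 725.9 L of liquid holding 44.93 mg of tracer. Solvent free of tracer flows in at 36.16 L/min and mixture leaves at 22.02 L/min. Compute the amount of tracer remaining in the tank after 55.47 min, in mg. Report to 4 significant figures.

Let m(t) be the amount of tracer. Volume: V(t) = V₀ + (Q_in − Q_out) t = 725.9 + 14.1400 t; V(55.47) = 1510.25 L.
No tracer enters, so dm/dt = −Q_out · (m/V).
dm/m = −Q_out dt/(V₀ + 14.1400 t); integrating gives ln(m/m₀) = −(Q_out/(Q_in−Q_out)) ln(V/V₀).
m = m₀ (V₀/V)^(Q_out/(Q_in−Q_out)) = 44.93 × (725.9/1510.25)^(1.55728) = 14.3567 mg.

14.36 mg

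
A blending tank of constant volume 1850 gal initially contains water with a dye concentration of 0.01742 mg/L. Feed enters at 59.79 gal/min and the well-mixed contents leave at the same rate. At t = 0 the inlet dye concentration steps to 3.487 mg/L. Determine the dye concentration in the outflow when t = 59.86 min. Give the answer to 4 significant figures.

Species balance on the tank: V dC/dt = Q(C_in − C).
So dC/dt = (C_in − C)/τ with τ = V/Q = 1850/59.79 = 30.9416 min.
Solution: C(t) = C_in + (C₀ − C_in) e^(−t/τ).
C(59.86) = 3.487 + (0.01742 − 3.487)·e^(−59.86/30.9416) = 3.487 + (-3.46958)·0.144481 = 2.98571 mg/L.

2.986 mg/L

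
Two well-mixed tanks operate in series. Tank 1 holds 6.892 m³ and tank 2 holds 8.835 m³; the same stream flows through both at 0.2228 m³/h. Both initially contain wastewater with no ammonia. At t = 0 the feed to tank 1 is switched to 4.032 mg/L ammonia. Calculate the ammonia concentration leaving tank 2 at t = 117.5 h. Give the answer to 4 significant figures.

Time constants: τᵢ = Vᵢ/Q for each well-mixed tank.
τ₁ = 6.892/0.2228 = 30.9336 h; τ₂ = 8.835/0.2228 = 39.6544 h.
Tank 1: C₁ = C_in(1 − e^(−t/τ₁)). Tank 2 (τ₁ ≠ τ₂): C₂ = C_in[1 − (τ₁ e^(−t/τ₁) − τ₂ e^(−t/τ₂))/(τ₁ − τ₂)].
At t = 117.5: e^(−t/τ₁) = 0.0224052, e^(−t/τ₂) = 0.0516585.
C₂ = 4.032·[1 − (30.9336·0.0224052 − 39.6544·0.0516585)/(-8.72083)] = 4.032·0.844578 = 3.40534 mg/L.

3.405 mg/L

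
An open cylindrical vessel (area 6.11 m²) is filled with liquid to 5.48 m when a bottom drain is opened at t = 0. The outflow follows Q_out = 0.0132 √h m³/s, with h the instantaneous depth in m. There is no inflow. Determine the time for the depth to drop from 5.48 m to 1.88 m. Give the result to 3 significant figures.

898 s

A dh/dt = −Q_out = −0.0132 √h.
∫ h^(−1/2) dh = −(0.0132/A) ∫ dt, giving 2√h = 2√h₀ − (0.0132/A) t.
t = 2A(√h₀ − √h)/0.0132 = 2·6.11·(√5.48 − √1.88)/0.0132
  = 12.220 × (2.3409 − 1.3711) / 0.0132 = 897.81 s.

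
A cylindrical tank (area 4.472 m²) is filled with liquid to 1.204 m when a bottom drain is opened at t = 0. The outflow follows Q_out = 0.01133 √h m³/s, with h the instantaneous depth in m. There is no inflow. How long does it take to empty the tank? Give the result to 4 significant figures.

Mass balance (ρ constant): A dh/dt = −0.01133 √h.
This is separable: 2 d(√h)/dt = −0.01133/A, so √h = √h₀ − (0.01133/(2A)) t.
Set h = 0: 2√h₀ = (0.01133/A) t_empty ⇒ t_empty = 2A√h₀/0.01133.
t_empty = 2·4.472·√1.204/0.01133 = 8.94400·1.09727/0.01133 = 866.194 s.

866.2 s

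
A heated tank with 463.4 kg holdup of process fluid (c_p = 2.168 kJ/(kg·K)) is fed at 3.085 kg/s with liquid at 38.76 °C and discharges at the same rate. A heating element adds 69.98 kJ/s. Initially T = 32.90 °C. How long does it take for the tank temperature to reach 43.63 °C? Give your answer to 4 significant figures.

M c_p dT/dt = ṁ c_p (T_in − T) + Q̇.
τ = M/ṁ = 150.211 s; T_ss = T_in + Q̇/(ṁ c_p) = 49.2231 °C.
T(t) = T_ss + (T₀ − T_ss) e^(−t/τ). Set T = 43.63:
e^(−t/τ) = (43.63 − 49.2231)/(32.90 − 49.2231) = 0.342649
t = −150.211 · ln(0.342649) = 160.883 s.

160.9 s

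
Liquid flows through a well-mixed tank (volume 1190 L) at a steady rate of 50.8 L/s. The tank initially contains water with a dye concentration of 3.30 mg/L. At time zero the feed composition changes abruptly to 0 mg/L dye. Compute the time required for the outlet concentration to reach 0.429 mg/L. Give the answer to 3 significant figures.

Species balance: V dC/dt = Q(C_in − C) ⇒ τ = V/Q = 23.425 s.
C(t) = C_in + (C₀ − C_in) e^(−t/τ). Set C = 0.429 and solve for t:
e^(−t/τ) = (C − C_in)/(C₀ − C_in) = (0.429 − 0)/(3.30 − 0) = 0.13000
t = −τ ln(…) = 23.425 × 2.0402 = 47.793 s.

47.8 s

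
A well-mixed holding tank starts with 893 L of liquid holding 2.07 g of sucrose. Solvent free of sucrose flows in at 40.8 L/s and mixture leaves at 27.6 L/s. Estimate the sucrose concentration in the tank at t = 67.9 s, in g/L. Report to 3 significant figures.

0.000271 g/L

Total volume: dV/dt = Q_in − Q_out = 13.200 L/s, so V(t) = 893 + 13.200 t and V(67.9) = 1789.3 L.
No sucrose enters, so dm/dt = −Q_out · (m/V).
Separate: dm/m = −Q_out dt/V(t) ⇒ ln(m/m₀) = −(Q_out/(Q_in−Q_out)) ln(V/V₀).
m = m₀ (V₀/V)^(Q_out/(Q_in−Q_out)) = 2.07 × (893/1789.3)^(2.0909) = 0.48404 g.
C = m/V = 0.48404/1789.3 = 0.00027052 g/L.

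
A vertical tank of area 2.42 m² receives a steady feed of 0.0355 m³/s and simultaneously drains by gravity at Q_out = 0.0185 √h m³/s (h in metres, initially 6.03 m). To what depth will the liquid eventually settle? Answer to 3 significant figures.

A dh/dt = Q_in − 0.0185 √h. Steady state requires inflow = outflow:
Q_in = 0.0185 √h_ss ⇒ √h_ss = 0.0355/0.0185 = 1.9189.
h_ss = 1.9189² = 3.6822 m. (Since h₀ = 6.03 m > h_ss, the level will fall toward this value.)

3.68 m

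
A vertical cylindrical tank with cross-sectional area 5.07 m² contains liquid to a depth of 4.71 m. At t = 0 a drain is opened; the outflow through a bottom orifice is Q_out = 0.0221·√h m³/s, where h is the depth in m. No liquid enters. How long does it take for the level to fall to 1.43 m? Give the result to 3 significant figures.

With no inflow, A dh/dt = −0.0221 √h.
This is separable: 2 d(√h)/dt = −0.0221/A, so √h = √h₀ − (0.0221/(2A)) t.
t = 2A(√h₀ − √h)/0.0221 = 2·5.07·(√4.71 − √1.43)/0.0221
  = 10.140 × (2.1703 − 1.1958) / 0.0221 = 447.09 s.

447 s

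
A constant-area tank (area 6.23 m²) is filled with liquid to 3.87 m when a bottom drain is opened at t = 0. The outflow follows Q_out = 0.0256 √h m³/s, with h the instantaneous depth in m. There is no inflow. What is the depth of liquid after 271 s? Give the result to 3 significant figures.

Mass balance (ρ constant): A dh/dt = −0.0256 √h.
Separate and integrate: 2(√h − √h₀) = −(0.0256/A) t.
√h = √3.87 − 0.0256·271/(2·6.23) = 1.9672 − 0.55679 = 1.4104.
h = 1.4104² = 1.9893 m.

1.99 m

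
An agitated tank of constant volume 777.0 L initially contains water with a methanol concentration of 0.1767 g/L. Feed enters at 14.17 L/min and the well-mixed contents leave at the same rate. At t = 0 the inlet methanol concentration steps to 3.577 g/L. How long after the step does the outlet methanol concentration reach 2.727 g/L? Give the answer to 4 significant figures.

Transient balance on the dissolved component: V dC/dt = Q(C_in − C), so τ = V/Q = 54.8342 min.
C(t) = C_in + (C₀ − C_in) e^(−t/τ). Set C = 2.727 and solve for t:
e^(−t/τ) = (C − C_in)/(C₀ − C_in) = (2.727 − 3.577)/(0.1767 − 3.577) = 0.249978
t = −τ ln(…) = 54.8342 × 1.38638 = 76.0211 min.

76.02 min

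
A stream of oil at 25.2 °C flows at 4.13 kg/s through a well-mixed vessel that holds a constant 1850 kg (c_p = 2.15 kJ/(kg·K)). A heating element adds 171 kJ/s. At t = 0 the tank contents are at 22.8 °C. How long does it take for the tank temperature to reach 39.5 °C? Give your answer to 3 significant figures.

660 s

Heat balance on the well-mixed liquid: M c_p dT/dt = ṁ c_p (T_in − T) + 171.
τ = M/ṁ = 447.94 s; T_ss = T_in + Q̇/(ṁ c_p) = 44.458 °C.
T(t) = T_ss + (T₀ − T_ss) e^(−t/τ). Set T = 39.5:
e^(−t/τ) = (39.5 − 44.458)/(22.8 − 44.458) = 0.22892
t = −447.94 · ln(0.22892) = 660.44 s.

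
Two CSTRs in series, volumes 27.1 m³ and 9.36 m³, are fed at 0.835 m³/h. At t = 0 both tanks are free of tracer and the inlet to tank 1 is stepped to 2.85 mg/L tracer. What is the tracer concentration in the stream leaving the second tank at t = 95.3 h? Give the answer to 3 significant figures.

2.62 mg/L

Time constants: τᵢ = Vᵢ/Q for each well-mixed tank.
τ₁ = 27.1/0.835 = 32.455 h; τ₂ = 9.36/0.835 = 11.210 h.
Tank 1: C₁ = C_in(1 − e^(−t/τ₁)). Tank 2 (τ₁ ≠ τ₂): C₂ = C_in[1 − (τ₁ e^(−t/τ₁) − τ₂ e^(−t/τ₂))/(τ₁ − τ₂)].
At t = 95.3: e^(−t/τ₁) = 0.053058, e^(−t/τ₂) = 0.00020313.
C₂ = 2.85·[1 − (32.455·0.053058 − 11.210·0.00020313)/(21.246)] = 2.85·0.91905 = 2.6193 mg/L.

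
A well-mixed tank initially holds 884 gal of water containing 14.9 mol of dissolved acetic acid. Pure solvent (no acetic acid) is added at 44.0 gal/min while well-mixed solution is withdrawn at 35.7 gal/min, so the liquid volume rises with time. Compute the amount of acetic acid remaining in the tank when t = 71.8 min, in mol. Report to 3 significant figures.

1.62 mol

Let m(t) be the amount of acetic acid. Volume: V(t) = V₀ + (Q_in − Q_out) t = 884 + 8.3000 t; V(71.8) = 1479.9 gal.
Species balance (pure solvent in): dm/dt = −Q_out · m/V(t).
dm/m = −Q_out dt/(V₀ + 8.3000 t); integrating gives ln(m/m₀) = −(Q_out/(Q_in−Q_out)) ln(V/V₀).
m = m₀ (V₀/V)^(Q_out/(Q_in−Q_out)) = 14.9 × (884/1479.9)^(4.3012) = 1.6241 mol.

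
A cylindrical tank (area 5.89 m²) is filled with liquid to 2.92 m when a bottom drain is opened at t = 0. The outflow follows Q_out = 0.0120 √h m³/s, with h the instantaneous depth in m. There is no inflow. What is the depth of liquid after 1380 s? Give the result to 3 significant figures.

With no inflow, A dh/dt = −0.0120 √h.
∫ h^(−1/2) dh = −(0.0120/A) ∫ dt, giving 2√h = 2√h₀ − (0.0120/A) t.
√h = √2.92 − 0.0120·1380/(2·5.89) = 1.7088 − 1.4058 = 0.30303.
h = 0.30303² = 0.091826 m.

0.0918 m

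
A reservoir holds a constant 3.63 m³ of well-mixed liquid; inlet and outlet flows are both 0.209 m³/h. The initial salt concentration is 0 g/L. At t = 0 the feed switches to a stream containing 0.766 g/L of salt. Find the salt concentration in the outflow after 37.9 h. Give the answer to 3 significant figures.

Accumulation = in − out for the solute gives V dC/dt = Q(C_in − C).
So dC/dt = (C_in − C)/τ with τ = V/Q = 3.63/0.209 = 17.368 h.
Solution: C(t) = C_in + (C₀ − C_in) e^(−t/τ).
C(37.9) = 0.766 + (0 − 0.766)·e^(−37.9/17.368) = 0.766 + (-0.76600)·0.11280 = 0.67959 g/L.

0.680 g/L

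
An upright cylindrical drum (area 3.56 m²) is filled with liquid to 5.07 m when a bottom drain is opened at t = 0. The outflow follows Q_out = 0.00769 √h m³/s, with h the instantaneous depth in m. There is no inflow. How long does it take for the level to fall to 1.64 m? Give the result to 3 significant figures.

A dh/dt = −Q_out = −0.00769 √h.
∫ h^(−1/2) dh = −(0.00769/A) ∫ dt, giving 2√h = 2√h₀ − (0.00769/A) t.
t = 2A(√h₀ − √h)/0.00769 = 2·3.56·(√5.07 − √1.64)/0.00769
  = 7.1200 × (2.2517 − 1.2806) / 0.00769 = 899.07 s.

899 s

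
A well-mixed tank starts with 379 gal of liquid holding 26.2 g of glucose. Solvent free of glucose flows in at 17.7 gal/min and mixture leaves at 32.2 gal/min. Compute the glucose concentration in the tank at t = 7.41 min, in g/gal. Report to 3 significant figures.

Total volume: dV/dt = Q_in − Q_out = -14.500 gal/min, so V(t) = 379 − 14.500 t and V(7.41) = 271.55 gal.
Solute balance: dm/dt = 0 − Q_out C = −Q_out m/V(t).
Separate: dm/m = −Q_out dt/V(t) ⇒ ln(m/m₀) = −(Q_out/(Q_in−Q_out)) ln(V/V₀).
m = m₀ (V₀/V)^(Q_out/(Q_in−Q_out)) = 26.2 × (379/271.55)^(-2.2207) = 12.496 g.
C = m/V = 12.496/271.55 = 0.046018 g/gal.

0.0460 g/gal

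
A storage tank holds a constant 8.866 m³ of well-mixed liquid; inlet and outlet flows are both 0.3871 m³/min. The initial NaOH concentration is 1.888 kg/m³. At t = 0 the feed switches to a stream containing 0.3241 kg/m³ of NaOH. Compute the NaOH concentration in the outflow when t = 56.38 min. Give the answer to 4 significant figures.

Mass balance on the solute (V constant): V dC/dt = Q(C_in − C).
Time constant τ = V/Q = 8.866/0.3871 = 22.9036 min.
C approaches C_in exponentially: C(t) = C_in + (C₀ − C_in) e^(−t/τ).
C(56.38) = 0.3241 + (1.888 − 0.3241)·e^(−56.38/22.9036) = 0.3241 + (1.56390)·0.0852969 = 0.457496 kg/m³.

0.4575 kg/m³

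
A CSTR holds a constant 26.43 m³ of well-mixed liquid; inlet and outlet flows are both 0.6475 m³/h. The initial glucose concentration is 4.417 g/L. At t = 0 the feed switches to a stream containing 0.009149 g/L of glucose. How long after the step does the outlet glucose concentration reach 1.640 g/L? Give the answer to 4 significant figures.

40.59 h

Transient balance on the dissolved component: V dC/dt = Q(C_in − C), so τ = V/Q = 40.8185 h.
C(t) = C_in + (C₀ − C_in) e^(−t/τ). Set C = 1.640 and solve for t:
e^(−t/τ) = (C − C_in)/(C₀ − C_in) = (1.640 − 0.009149)/(4.417 − 0.009149) = 0.369988
t = −τ ln(…) = 40.8185 × 0.994285 = 40.5853 h.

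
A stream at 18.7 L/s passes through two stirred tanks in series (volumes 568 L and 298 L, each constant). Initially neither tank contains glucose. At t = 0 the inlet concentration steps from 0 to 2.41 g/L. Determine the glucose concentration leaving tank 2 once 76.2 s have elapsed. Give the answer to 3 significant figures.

Each tank obeys Vᵢ dCᵢ/dt = Q(Cᵢ₋₁ − Cᵢ), so τᵢ = Vᵢ/Q.
τ₁ = 568/18.7 = 30.374 s; τ₂ = 298/18.7 = 15.936 s.
Tank 1: C₁ = C_in(1 − e^(−t/τ₁)). Tank 2 (τ₁ ≠ τ₂): C₂ = C_in[1 − (τ₁ e^(−t/τ₁) − τ₂ e^(−t/τ₂))/(τ₁ − τ₂)].
At t = 76.2: e^(−t/τ₁) = 0.081374, e^(−t/τ₂) = 0.0083819.
C₂ = 2.41·[1 − (30.374·0.081374 − 15.936·0.0083819)/(14.439)] = 2.41·0.83806 = 2.0197 g/L.

2.02 g/L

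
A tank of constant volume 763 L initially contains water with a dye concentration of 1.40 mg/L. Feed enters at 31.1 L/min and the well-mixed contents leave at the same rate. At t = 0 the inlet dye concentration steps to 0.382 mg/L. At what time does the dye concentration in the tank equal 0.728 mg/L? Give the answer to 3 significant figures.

26.5 min

Transient balance on the dissolved component: V dC/dt = Q(C_in − C), so τ = V/Q = 24.534 min.
C(t) = C_in + (C₀ − C_in) e^(−t/τ). Set C = 0.728 and solve for t:
e^(−t/τ) = (C − C_in)/(C₀ − C_in) = (0.728 − 0.382)/(1.40 − 0.382) = 0.33988
t = −τ ln(…) = 24.534 × 1.0792 = 26.476 min.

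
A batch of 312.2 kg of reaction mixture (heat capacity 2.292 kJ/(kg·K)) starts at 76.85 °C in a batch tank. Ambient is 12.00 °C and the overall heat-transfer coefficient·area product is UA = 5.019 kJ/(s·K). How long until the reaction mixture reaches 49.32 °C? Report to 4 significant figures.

Energy balance: M c_p dT/dt = −UA(T − T_amb).
τ = M c_p/UA = 142.571 s; T_ss = T_amb = 12.0000 °C.
T(t) = T_ss + (T₀ − T_ss)e^(−t/τ); set T = 49.32:
t = −τ ln[(T − T_ss)/(T₀ − T_ss)] = −142.571 · ln(0.575482) = 78.7771 s.

78.78 s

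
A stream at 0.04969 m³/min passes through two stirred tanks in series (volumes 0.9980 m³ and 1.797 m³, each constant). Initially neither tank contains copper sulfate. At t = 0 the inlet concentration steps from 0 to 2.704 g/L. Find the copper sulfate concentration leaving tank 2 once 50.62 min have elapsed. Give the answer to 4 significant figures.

1.476 g/L

Time constants: τᵢ = Vᵢ/Q for each well-mixed tank.
τ₁ = 0.9980/0.04969 = 20.0845 min; τ₂ = 1.797/0.04969 = 36.1642 min.
Tank 1: C₁ = C_in(1 − e^(−t/τ₁)). Tank 2 (τ₁ ≠ τ₂): C₂ = C_in[1 − (τ₁ e^(−t/τ₁) − τ₂ e^(−t/τ₂))/(τ₁ − τ₂)].
At t = 50.62: e^(−t/τ₁) = 0.0804316, e^(−t/τ₂) = 0.246665.
C₂ = 2.704·[1 − (20.0845·0.0804316 − 36.1642·0.246665)/(-16.0797)] = 2.704·0.545700 = 1.47557 g/L.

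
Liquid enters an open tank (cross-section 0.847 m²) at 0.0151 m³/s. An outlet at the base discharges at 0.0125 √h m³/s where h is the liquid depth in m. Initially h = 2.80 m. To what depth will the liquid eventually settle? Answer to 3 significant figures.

1.46 m

A dh/dt = Q_in − 0.0125 √h. Steady state requires inflow = outflow:
Q_in = 0.0125 √h_ss ⇒ √h_ss = 0.0151/0.0125 = 1.2080.
h_ss = 1.2080² = 1.4593 m. (Since h₀ = 2.80 m > h_ss, the level will fall toward this value.)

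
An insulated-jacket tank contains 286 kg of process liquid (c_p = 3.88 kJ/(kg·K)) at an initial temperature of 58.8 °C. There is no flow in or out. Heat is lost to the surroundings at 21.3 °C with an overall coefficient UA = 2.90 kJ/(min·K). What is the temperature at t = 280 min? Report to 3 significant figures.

Lumped-capacitance energy balance: M c_p dT/dt = UA(T_amb − T).
dT/dt = (T_ss − T)/τ with T_ss = T_amb = 21.300 °C, τ = M c_p/UA = 286·3.88/2.90 = 382.65 min.
Solution: T(t) = T_ss + (T₀ − T_ss) e^(−t/τ).
T(280) = 21.300 + (37.500)·0.48107 = 39.340 °C.

39.3 °C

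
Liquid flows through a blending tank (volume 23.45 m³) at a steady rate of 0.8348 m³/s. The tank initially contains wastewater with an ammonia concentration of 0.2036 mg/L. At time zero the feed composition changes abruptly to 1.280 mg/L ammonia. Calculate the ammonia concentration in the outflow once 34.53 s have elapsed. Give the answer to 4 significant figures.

0.9651 mg/L

Accumulation = in − out for the solute gives V dC/dt = Q(C_in − C).
So dC/dt = (C_in − C)/τ with τ = V/Q = 23.45/0.8348 = 28.0906 s.
This is linear first-order; C(t) = C_in + (C₀ − C_in) e^(−t/τ).
C(34.53) = 1.280 + (0.2036 − 1.280)·e^(−34.53/28.0906) = 1.280 + (-1.07640)·0.292515 = 0.965137 mg/L.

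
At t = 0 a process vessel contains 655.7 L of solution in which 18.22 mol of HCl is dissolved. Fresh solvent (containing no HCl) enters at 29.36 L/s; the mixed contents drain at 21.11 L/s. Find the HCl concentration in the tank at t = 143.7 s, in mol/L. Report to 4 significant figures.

0.0007048 mol/L

Total volume: dV/dt = Q_in − Q_out = 8.25000 L/s, so V(t) = 655.7 + 8.25000 t and V(143.7) = 1841.22 L.
No HCl enters, so dm/dt = −Q_out · (m/V).
Separate: dm/m = −Q_out dt/V(t) ⇒ ln(m/m₀) = −(Q_out/(Q_in−Q_out)) ln(V/V₀).
m = m₀ (V₀/V)^(Q_out/(Q_in−Q_out)) = 18.22 × (655.7/1841.22)^(2.55879) = 1.29773 mol.
C = m/V = 1.29773/1841.22 = 0.000704818 mol/L.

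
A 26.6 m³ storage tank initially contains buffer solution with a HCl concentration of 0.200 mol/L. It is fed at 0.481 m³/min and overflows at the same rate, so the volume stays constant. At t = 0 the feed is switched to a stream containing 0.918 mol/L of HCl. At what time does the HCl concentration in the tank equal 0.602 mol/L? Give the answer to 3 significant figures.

45.4 min

Transient balance on the dissolved component: V dC/dt = Q(C_in − C), so τ = V/Q = 55.301 min.
C(t) = C_in + (C₀ − C_in) e^(−t/τ). Set C = 0.602 and solve for t:
e^(−t/τ) = (C − C_in)/(C₀ − C_in) = (0.602 − 0.918)/(0.200 − 0.918) = 0.44011
t = −τ ln(…) = 55.301 × 0.82073 = 45.387 min.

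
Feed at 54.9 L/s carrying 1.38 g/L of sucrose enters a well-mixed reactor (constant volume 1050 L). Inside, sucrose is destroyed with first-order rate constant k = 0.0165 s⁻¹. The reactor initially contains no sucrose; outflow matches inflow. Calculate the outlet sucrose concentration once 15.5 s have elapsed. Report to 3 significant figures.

V dC/dt = Q(C_in − C) − k V C.
dC/dt = (Q/V) C_in − (Q/V + k) C; effective rate a = Q/V + k = 0.052286 + 0.0165 = 0.068786 s⁻¹.
C_ss = Q C_in/(Q + kV) = 1.0490 g/L; C(t) = C_ss + (C₀ − C_ss) e^(−a t).
C(15.5) = 1.0490 + (-1.0490)·e^(−0.068786·15.5) = 1.0490 + (-1.0490)·0.34432 = 0.68779 g/L.

0.688 g/L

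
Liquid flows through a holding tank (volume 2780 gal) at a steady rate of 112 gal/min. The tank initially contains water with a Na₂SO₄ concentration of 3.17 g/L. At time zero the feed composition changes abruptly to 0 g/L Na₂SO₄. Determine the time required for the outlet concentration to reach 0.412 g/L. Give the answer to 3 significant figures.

Species balance: V dC/dt = Q(C_in − C) ⇒ τ = V/Q = 24.821 min.
C(t) = C_in + (C₀ − C_in) e^(−t/τ). Set C = 0.412 and solve for t:
e^(−t/τ) = (C − C_in)/(C₀ − C_in) = (0.412 − 0)/(3.17 − 0) = 0.12997
t = −τ ln(…) = 24.821 × 2.0405 = 50.647 min.

50.6 min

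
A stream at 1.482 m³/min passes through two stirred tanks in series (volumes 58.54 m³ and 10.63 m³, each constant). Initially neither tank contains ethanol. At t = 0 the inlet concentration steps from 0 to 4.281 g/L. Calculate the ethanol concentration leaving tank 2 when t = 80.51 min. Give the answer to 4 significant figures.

Time constants: τᵢ = Vᵢ/Q for each well-mixed tank.
τ₁ = 58.54/1.482 = 39.5007 min; τ₂ = 10.63/1.482 = 7.17274 min.
Tank 1: C₁ = C_in(1 − e^(−t/τ₁)). Tank 2 (τ₁ ≠ τ₂): C₂ = C_in[1 − (τ₁ e^(−t/τ₁) − τ₂ e^(−t/τ₂))/(τ₁ − τ₂)].
At t = 80.51: e^(−t/τ₁) = 0.130264, e^(−t/τ₂) = 1.33440e-05.
C₂ = 4.281·[1 − (39.5007·0.130264 − 7.17274·1.33440e-05)/(32.3279)] = 4.281·0.840837 = 3.59962 g/L.

3.600 g/L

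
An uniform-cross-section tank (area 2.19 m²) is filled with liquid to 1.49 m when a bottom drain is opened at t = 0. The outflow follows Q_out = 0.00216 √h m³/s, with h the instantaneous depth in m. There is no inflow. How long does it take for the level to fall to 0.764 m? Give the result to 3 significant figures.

A dh/dt = −Q_out = −0.00216 √h.
Separate and integrate: 2(√h − √h₀) = −(0.00216/A) t.
t = 2A(√h₀ − √h)/0.00216 = 2·2.19·(√1.49 − √0.764)/0.00216
  = 4.3800 × (1.2207 − 0.87407) / 0.00216 = 702.80 s.

703 s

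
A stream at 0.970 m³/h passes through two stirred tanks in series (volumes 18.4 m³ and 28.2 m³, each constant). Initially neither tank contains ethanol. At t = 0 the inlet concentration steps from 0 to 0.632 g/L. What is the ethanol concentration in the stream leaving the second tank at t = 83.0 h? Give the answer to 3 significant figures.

0.542 g/L

Time constants: τᵢ = Vᵢ/Q for each well-mixed tank.
τ₁ = 18.4/0.970 = 18.969 h; τ₂ = 28.2/0.970 = 29.072 h.
Tank 1: C₁ = C_in(1 − e^(−t/τ₁)). Tank 2 (τ₁ ≠ τ₂): C₂ = C_in[1 − (τ₁ e^(−t/τ₁) − τ₂ e^(−t/τ₂))/(τ₁ − τ₂)].
At t = 83.0: e^(−t/τ₁) = 0.012581, e^(−t/τ₂) = 0.057558.
C₂ = 0.632·[1 − (18.969·0.012581 − 29.072·0.057558)/(-10.103)] = 0.632·0.85800 = 0.54225 g/L.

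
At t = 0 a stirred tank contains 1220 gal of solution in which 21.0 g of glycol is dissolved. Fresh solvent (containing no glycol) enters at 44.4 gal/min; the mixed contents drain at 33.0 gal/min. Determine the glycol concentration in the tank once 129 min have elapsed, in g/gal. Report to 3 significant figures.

Let m(t) be the amount of glycol. Volume: V(t) = V₀ + (Q_in − Q_out) t = 1220 + 11.400 t; V(129) = 2690.6 gal.
No glycol enters, so dm/dt = −Q_out · (m/V).
Separate: dm/m = −Q_out dt/V(t) ⇒ ln(m/m₀) = −(Q_out/(Q_in−Q_out)) ln(V/V₀).
m = m₀ (V₀/V)^(Q_out/(Q_in−Q_out)) = 21.0 × (1220/2690.6)^(2.8947) = 2.1277 g.
C = m/V = 2.1277/2690.6 = 0.00079079 g/gal.

0.000791 g/gal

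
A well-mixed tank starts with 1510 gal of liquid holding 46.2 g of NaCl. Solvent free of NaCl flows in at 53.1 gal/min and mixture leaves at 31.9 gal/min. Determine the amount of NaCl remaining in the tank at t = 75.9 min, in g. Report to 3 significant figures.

15.5 g

Let m(t) be the amount of NaCl. Volume: V(t) = V₀ + (Q_in − Q_out) t = 1510 + 21.200 t; V(75.9) = 3119.1 gal.
No NaCl enters, so dm/dt = −Q_out · (m/V).
Separate: dm/m = −Q_out dt/V(t) ⇒ ln(m/m₀) = −(Q_out/(Q_in−Q_out)) ln(V/V₀).
m = m₀ (V₀/V)^(Q_out/(Q_in−Q_out)) = 46.2 × (1510/3119.1)^(1.5047) = 15.509 g.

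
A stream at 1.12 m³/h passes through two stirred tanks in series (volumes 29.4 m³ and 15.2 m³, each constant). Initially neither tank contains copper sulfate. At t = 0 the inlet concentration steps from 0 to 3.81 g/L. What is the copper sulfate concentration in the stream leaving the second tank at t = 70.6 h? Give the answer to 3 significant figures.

3.30 g/L

Species balance on tank i: dCᵢ/dt = (Cᵢ₋₁ − Cᵢ)/τᵢ with τᵢ = Vᵢ/Q.
τ₁ = 29.4/1.12 = 26.250 h; τ₂ = 15.2/1.12 = 13.571 h.
Solving the cascade with C₁(0)=C₂(0)=0 gives C₂(t) = C_in[1 − (τ₁ e^(−t/τ₁) − τ₂ e^(−t/τ₂))/(τ₁ − τ₂)].
At t = 70.6: e^(−t/τ₁) = 0.067913, e^(−t/τ₂) = 0.0055050.
C₂ = 3.81·[1 − (26.250·0.067913 − 13.571·0.0055050)/(12.679)] = 3.81·0.86528 = 3.2967 g/L.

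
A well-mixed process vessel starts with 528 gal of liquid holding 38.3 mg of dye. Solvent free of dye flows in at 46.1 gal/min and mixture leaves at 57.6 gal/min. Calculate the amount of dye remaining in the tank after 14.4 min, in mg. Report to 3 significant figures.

Let m(t) be the amount of dye. Volume: V(t) = V₀ + (Q_in − Q_out) t = 528 − 11.500 t; V(14.4) = 362.40 gal.
Species balance (pure solvent in): dm/dt = −Q_out · m/V(t).
dm/m = −Q_out dt/(V₀ − 11.500 t); integrating gives ln(m/m₀) = −(Q_out/(Q_in−Q_out)) ln(V/V₀).
m = m₀ (V₀/V)^(Q_out/(Q_in−Q_out)) = 38.3 × (528/362.40)^(-5.0087) = 5.8150 mg.

5.81 mg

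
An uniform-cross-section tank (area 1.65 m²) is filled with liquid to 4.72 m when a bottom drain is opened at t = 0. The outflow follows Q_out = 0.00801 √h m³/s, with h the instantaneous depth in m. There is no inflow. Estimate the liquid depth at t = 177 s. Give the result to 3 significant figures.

3.04 m

With no inflow, A dh/dt = −0.00801 √h.
Separate and integrate: 2(√h − √h₀) = −(0.00801/A) t.
√h = √4.72 − 0.00801·177/(2·1.65) = 2.1726 − 0.42963 = 1.7429.
h = 1.7429² = 3.0378 m.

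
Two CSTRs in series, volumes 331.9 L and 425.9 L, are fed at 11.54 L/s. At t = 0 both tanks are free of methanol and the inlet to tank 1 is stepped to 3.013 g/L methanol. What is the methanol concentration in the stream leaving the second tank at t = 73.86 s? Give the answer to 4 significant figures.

1.984 g/L

Time constants: τᵢ = Vᵢ/Q for each well-mixed tank.
τ₁ = 331.9/11.54 = 28.7608 s; τ₂ = 425.9/11.54 = 36.9064 s.
Tank 1: C₁ = C_in(1 − e^(−t/τ₁)). Tank 2 (τ₁ ≠ τ₂): C₂ = C_in[1 − (τ₁ e^(−t/τ₁) − τ₂ e^(−t/τ₂))/(τ₁ − τ₂)].
At t = 73.86: e^(−t/τ₁) = 0.0766829, e^(−t/τ₂) = 0.135162.
C₂ = 3.013·[1 − (28.7608·0.0766829 − 36.9064·0.135162)/(-8.14558)] = 3.013·0.658355 = 1.98362 g/L.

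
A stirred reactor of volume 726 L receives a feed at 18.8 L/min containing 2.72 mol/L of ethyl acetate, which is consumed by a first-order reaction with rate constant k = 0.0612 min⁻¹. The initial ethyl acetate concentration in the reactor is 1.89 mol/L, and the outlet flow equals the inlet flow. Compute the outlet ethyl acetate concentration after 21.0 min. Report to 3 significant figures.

Accumulation = in − out − consumed: V dC/dt = Q C_in − Q C − k V C.
dC/dt = (Q/V) C_in − (Q/V + k) C; effective rate a = Q/V + k = 0.025895 + 0.0612 = 0.087095 min⁻¹.
C_ss = Q C_in/(Q + kV) = 0.80871 mol/L; C(t) = C_ss + (C₀ − C_ss) e^(−a t).
C(21.0) = 0.80871 + (1.0813)·e^(−0.087095·21.0) = 0.80871 + (1.0813)·0.16057 = 0.98234 mol/L.

0.982 mol/L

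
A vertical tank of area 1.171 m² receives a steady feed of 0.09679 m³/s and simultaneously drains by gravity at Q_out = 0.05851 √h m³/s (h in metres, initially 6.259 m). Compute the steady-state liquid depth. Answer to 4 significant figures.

Accumulation of liquid (constant cross-section A): A dh/dt = Q_in − 0.05851 √h. At steady state dh/dt = 0:
Q_in = 0.05851 √h_ss ⇒ √h_ss = 0.09679/0.05851 = 1.65425.
h_ss = 1.65425² = 2.73653 m. (Since h₀ = 6.259 m > h_ss, the level will fall toward this value.)

2.737 m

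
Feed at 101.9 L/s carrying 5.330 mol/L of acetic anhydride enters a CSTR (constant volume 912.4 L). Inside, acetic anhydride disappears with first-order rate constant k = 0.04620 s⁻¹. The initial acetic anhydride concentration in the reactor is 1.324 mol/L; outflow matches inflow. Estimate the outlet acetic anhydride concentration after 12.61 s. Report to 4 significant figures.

V dC/dt = Q(C_in − C) − k V C.
dC/dt = (Q/V) C_in − (Q/V + k) C; effective rate a = Q/V + k = 0.111683 + 0.04620 = 0.157883 s⁻¹.
C_ss = Q C_in/(Q + kV) = 3.77033 mol/L; C(t) = C_ss + (C₀ − C_ss) e^(−a t).
C(12.61) = 3.77033 + (-2.44633)·e^(−0.157883·12.61) = 3.77033 + (-2.44633)·0.136571 = 3.43623 mol/L.

3.436 mol/L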